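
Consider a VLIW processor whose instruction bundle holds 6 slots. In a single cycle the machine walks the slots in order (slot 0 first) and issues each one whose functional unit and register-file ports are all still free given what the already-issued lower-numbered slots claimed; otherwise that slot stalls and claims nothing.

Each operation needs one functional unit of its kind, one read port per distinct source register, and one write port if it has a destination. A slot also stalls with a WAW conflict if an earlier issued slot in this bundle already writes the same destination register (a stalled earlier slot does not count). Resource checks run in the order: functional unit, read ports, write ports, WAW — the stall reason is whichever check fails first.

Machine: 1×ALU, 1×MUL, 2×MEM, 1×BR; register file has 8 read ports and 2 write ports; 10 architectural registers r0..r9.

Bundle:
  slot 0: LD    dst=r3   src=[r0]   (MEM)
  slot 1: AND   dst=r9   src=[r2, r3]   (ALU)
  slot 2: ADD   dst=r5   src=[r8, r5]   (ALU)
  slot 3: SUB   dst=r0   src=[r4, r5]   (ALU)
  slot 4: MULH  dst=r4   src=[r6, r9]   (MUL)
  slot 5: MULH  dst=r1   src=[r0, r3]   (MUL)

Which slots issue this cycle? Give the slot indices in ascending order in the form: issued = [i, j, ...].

issued = [0, 1]

[0] MEM needs rd=1 wr=1: ok; after: ALU=1 MUL=1 MEM=1 BR=1, R=7, W=1
[1] ALU needs rd=2 wr=1: ok; after: ALU=0 MUL=1 MEM=1 BR=1, R=5, W=0
[2] ALU needs rd=2 wr=1: FU; after: ALU=0 MUL=1 MEM=1 BR=1, R=5, W=0
[3] ALU needs rd=2 wr=1: FU; after: ALU=0 MUL=1 MEM=1 BR=1, R=5, W=0
[4] MUL needs rd=2 wr=1: WR_PORT; after: ALU=0 MUL=1 MEM=1 BR=1, R=5, W=0
[5] MUL needs rd=2 wr=1: WR_PORT; after: ALU=0 MUL=1 MEM=1 BR=1, R=5, W=0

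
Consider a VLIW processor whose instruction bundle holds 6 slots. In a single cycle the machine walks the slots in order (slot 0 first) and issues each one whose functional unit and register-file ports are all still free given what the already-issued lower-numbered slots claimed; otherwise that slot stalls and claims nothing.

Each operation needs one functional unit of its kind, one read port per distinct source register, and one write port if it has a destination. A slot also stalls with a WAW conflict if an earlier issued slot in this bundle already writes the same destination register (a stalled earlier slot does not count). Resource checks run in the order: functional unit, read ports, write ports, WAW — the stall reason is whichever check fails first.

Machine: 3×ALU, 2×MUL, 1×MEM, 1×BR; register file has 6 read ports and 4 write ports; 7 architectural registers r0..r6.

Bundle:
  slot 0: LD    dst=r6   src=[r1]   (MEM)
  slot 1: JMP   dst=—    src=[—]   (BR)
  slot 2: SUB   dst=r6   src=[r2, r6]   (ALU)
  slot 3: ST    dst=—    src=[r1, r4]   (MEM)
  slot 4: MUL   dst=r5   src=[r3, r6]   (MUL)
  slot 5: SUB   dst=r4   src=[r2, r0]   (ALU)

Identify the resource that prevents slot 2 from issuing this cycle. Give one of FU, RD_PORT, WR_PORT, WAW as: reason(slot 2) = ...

reason(slot 2) = WAW

#0 MEM src=r1 dispatched  <A:3 Mu:2 Ld:0 B:1 rd:5 wr:3>
#1 BR src=- dispatched  <A:3 Mu:2 Ld:0 B:0 rd:5 wr:3>
#2 ALU src=r2,r6 held:WAW  <A:3 Mu:2 Ld:0 B:0 rd:5 wr:3>
#3 MEM src=r1,r4 held:FU  <A:3 Mu:2 Ld:0 B:0 rd:5 wr:3>
#4 MUL src=r3,r6 dispatched  <A:3 Mu:1 Ld:0 B:0 rd:3 wr:2>
#5 ALU src=r2,r0 dispatched  <A:2 Mu:1 Ld:0 B:0 rd:1 wr:1>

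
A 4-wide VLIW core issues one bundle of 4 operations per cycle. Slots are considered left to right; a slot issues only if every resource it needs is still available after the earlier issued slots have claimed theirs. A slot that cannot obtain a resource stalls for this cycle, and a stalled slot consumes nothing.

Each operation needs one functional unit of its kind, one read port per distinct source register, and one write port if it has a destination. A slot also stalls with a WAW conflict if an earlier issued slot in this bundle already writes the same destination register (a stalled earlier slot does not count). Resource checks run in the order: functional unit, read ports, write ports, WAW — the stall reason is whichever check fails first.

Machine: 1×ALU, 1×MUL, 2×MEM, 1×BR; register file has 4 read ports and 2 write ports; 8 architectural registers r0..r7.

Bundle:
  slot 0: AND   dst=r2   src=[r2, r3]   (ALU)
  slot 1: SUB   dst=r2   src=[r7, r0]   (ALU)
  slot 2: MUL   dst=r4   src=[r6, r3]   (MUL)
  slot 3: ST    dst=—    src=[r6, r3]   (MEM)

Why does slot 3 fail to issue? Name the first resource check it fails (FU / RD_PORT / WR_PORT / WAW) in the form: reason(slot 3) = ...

reason(slot 3) = RD_PORT

[0] ALU needs rd=2 wr=1: ok; after: ALU=0 MUL=1 MEM=2 BR=1, R=2, W=1
[1] ALU needs rd=2 wr=1: FU; after: ALU=0 MUL=1 MEM=2 BR=1, R=2, W=1
[2] MUL needs rd=2 wr=1: ok; after: ALU=0 MUL=0 MEM=2 BR=1, R=0, W=0
[3] MEM needs rd=2 wr=0: RD_PORT; after: ALU=0 MUL=0 MEM=2 BR=1, R=0, W=0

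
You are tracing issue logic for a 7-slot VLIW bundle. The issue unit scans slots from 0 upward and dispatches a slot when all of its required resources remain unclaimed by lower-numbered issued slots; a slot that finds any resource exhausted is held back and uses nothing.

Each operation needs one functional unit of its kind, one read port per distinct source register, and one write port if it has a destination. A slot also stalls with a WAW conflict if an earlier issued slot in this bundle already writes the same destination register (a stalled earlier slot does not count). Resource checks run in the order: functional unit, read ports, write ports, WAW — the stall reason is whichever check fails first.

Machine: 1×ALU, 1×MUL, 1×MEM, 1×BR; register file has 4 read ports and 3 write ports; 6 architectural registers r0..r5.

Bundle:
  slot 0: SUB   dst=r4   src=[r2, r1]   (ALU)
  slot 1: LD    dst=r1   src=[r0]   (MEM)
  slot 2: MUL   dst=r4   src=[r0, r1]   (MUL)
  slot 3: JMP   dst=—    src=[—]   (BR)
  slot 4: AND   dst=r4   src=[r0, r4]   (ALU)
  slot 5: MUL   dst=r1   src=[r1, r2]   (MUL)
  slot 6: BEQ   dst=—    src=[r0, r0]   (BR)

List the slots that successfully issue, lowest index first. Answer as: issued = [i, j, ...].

issued = [0, 1, 3]

  0. ALU→r4 ⇒ go  {0A/1Mu/1Ld/1B | 2r 2w}
  1. MEM→r1 ⇒ go  {0A/1Mu/0Ld/1B | 1r 1w}
  2. MUL→r4 ⇒ no(RD_PORT)  {0A/1Mu/0Ld/1B | 1r 1w}
  3. BR ⇒ go  {0A/1Mu/0Ld/0B | 1r 1w}
  4. ALU→r4 ⇒ no(FU)  {0A/1Mu/0Ld/0B | 1r 1w}
  5. MUL→r1 ⇒ no(RD_PORT)  {0A/1Mu/0Ld/0B | 1r 1w}
  6. BR ⇒ no(FU)  {0A/1Mu/0Ld/0B | 1r 1w}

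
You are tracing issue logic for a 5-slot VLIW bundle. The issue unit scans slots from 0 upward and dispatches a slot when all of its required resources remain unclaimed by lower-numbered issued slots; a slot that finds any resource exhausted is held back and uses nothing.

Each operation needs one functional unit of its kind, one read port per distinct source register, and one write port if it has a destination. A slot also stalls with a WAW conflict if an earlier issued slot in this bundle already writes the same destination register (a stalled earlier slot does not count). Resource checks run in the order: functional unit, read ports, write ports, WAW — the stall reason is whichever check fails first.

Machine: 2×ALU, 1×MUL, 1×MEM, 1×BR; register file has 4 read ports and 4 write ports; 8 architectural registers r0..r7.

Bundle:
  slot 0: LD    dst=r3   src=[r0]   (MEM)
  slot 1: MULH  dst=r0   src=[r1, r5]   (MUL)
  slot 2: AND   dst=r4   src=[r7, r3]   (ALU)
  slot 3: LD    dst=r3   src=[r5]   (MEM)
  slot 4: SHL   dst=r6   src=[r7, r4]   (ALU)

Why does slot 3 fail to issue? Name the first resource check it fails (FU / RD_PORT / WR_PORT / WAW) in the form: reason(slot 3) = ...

reason(slot 3) = FU

#0 MEM src=r0 dispatched  <A:2 Mu:1 Ld:0 B:1 rd:3 wr:3>
#1 MUL src=r1,r5 dispatched  <A:2 Mu:0 Ld:0 B:1 rd:1 wr:2>
#2 ALU src=r7,r3 held:RD_PORT  <A:2 Mu:0 Ld:0 B:1 rd:1 wr:2>
#3 MEM src=r5 held:FU  <A:2 Mu:0 Ld:0 B:1 rd:1 wr:2>
#4 ALU src=r7,r4 held:RD_PORT  <A:2 Mu:0 Ld:0 B:1 rd:1 wr:2>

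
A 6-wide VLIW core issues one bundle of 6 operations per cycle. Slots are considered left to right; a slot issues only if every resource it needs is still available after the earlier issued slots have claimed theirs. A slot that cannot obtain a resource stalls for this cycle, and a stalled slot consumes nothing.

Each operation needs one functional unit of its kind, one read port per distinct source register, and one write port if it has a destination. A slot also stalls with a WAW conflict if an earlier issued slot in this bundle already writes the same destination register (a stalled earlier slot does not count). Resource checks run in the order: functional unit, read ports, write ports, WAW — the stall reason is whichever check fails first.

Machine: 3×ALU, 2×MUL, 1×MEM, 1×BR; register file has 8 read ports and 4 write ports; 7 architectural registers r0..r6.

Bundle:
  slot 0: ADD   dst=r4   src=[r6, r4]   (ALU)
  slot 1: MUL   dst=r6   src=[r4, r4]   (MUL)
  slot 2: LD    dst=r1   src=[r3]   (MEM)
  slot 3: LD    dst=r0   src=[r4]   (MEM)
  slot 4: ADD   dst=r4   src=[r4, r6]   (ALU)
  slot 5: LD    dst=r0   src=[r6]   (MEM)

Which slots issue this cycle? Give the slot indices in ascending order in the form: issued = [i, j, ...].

  0. ALU→r4 ⇒ go  {2A/2Mu/1Ld/1B | 6r 3w}
  1. MUL→r6 ⇒ go  {2A/1Mu/1Ld/1B | 5r 2w}
  2. MEM→r1 ⇒ go  {2A/1Mu/0Ld/1B | 4r 1w}
  3. MEM→r0 ⇒ no(FU)  {2A/1Mu/0Ld/1B | 4r 1w}
  4. ALU→r4 ⇒ no(WAW)  {2A/1Mu/0Ld/1B | 4r 1w}
  5. MEM→r0 ⇒ no(FU)  {2A/1Mu/0Ld/1B | 4r 1w}

issued = [0, 1, 2]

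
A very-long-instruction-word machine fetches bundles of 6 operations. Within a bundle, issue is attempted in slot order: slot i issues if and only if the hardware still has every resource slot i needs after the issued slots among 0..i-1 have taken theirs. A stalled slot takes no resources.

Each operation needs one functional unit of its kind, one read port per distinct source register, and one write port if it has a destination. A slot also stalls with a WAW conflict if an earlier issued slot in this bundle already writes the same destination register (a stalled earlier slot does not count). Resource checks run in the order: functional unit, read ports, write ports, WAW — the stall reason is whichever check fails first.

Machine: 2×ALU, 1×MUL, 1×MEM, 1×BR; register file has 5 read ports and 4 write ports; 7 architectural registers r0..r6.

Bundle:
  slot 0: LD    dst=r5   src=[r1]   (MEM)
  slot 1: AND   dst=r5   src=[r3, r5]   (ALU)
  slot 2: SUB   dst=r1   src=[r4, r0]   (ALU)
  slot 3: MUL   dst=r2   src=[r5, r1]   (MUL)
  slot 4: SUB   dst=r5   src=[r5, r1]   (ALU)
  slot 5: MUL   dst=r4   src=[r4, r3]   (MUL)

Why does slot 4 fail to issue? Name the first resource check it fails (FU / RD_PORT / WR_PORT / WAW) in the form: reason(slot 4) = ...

reason(slot 4) = RD_PORT

slot 0 (MEM): ISSUE — free A2,Mu1,Ld0,B1 rp4 wp3
slot 1 (ALU): stall WAW — free A2,Mu1,Ld0,B1 rp4 wp3
slot 2 (ALU): ISSUE — free A1,Mu1,Ld0,B1 rp2 wp2
slot 3 (MUL): ISSUE — free A1,Mu0,Ld0,B1 rp0 wp1
slot 4 (ALU): stall RD_PORT — free A1,Mu0,Ld0,B1 rp0 wp1
slot 5 (MUL): stall FU — free A1,Mu0,Ld0,B1 rp0 wp1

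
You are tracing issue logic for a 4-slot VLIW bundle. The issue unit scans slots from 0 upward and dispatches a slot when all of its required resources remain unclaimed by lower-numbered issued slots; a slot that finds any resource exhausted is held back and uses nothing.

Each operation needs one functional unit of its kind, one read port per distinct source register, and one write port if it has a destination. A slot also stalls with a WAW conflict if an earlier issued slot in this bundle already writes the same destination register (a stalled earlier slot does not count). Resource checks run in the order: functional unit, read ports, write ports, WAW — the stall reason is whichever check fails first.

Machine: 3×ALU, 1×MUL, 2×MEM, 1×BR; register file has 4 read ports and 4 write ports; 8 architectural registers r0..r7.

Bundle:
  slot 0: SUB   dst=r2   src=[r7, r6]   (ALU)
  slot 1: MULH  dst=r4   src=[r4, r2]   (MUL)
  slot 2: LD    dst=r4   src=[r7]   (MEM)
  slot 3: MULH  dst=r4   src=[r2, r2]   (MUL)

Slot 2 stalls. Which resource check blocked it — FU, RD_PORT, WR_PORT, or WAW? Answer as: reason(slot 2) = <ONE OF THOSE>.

[0] ALU needs rd=2 wr=1: ok; after: ALU=2 MUL=1 MEM=2 BR=1, R=2, W=3
[1] MUL needs rd=2 wr=1: ok; after: ALU=2 MUL=0 MEM=2 BR=1, R=0, W=2
[2] MEM needs rd=1 wr=1: RD_PORT; after: ALU=2 MUL=0 MEM=2 BR=1, R=0, W=2
[3] MUL needs rd=1 wr=1: FU; after: ALU=2 MUL=0 MEM=2 BR=1, R=0, W=2

reason(slot 2) = RD_PORT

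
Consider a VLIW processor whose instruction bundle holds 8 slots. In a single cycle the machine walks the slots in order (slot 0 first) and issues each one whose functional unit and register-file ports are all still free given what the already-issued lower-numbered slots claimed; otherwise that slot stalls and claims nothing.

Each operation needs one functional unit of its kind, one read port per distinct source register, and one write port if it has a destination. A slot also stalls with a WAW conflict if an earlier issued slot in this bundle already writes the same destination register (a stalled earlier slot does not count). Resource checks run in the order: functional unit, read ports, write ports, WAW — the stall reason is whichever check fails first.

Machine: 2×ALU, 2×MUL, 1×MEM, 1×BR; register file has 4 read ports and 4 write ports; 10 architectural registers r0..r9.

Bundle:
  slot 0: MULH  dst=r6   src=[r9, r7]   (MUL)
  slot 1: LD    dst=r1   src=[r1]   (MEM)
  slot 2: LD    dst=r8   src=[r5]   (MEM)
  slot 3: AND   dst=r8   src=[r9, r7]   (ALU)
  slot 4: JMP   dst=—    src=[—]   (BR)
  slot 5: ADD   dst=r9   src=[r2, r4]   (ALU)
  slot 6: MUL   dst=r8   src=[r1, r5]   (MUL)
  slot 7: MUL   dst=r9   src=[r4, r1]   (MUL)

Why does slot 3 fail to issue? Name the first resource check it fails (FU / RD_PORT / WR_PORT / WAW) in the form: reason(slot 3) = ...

  0. MUL→r6 ⇒ go  {2A/1Mu/1Ld/1B | 2r 3w}
  1. MEM→r1 ⇒ go  {2A/1Mu/0Ld/1B | 1r 2w}
  2. MEM→r8 ⇒ no(FU)  {2A/1Mu/0Ld/1B | 1r 2w}
  3. ALU→r8 ⇒ no(RD_PORT)  {2A/1Mu/0Ld/1B | 1r 2w}
  4. BR ⇒ go  {2A/1Mu/0Ld/0B | 1r 2w}
  5. ALU→r9 ⇒ no(RD_PORT)  {2A/1Mu/0Ld/0B | 1r 2w}
  6. MUL→r8 ⇒ no(RD_PORT)  {2A/1Mu/0Ld/0B | 1r 2w}
  7. MUL→r9 ⇒ no(RD_PORT)  {2A/1Mu/0Ld/0B | 1r 2w}

reason(slot 3) = RD_PORT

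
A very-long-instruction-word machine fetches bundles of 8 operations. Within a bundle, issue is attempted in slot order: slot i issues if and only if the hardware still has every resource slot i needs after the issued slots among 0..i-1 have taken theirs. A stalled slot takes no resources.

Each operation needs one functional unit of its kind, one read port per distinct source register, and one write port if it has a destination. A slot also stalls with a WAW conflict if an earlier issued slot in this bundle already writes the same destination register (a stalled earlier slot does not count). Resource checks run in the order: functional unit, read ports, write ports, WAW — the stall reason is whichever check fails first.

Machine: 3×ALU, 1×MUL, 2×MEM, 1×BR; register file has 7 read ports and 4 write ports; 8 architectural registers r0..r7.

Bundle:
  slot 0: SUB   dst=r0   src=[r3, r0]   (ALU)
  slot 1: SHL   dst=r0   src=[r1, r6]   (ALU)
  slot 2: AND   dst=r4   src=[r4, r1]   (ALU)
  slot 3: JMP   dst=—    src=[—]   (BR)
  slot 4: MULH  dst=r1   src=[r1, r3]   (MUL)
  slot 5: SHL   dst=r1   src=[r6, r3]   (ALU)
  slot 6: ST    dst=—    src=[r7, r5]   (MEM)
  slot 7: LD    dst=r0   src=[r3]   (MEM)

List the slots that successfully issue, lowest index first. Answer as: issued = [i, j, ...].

(0) want 1×ALU +2rd +1wr — yes → AL2|MU1|ME2|BR1|rd5|wr3
(1) want 1×ALU +2rd +1wr — WAW → AL2|MU1|ME2|BR1|rd5|wr3
(2) want 1×ALU +2rd +1wr — yes → AL1|MU1|ME2|BR1|rd3|wr2
(3) want 1×BR +0rd +0wr — yes → AL1|MU1|ME2|BR0|rd3|wr2
(4) want 1×MUL +2rd +1wr — yes → AL1|MU0|ME2|BR0|rd1|wr1
(5) want 1×ALU +2rd +1wr — RD_PORT → AL1|MU0|ME2|BR0|rd1|wr1
(6) want 1×MEM +2rd +0wr — RD_PORT → AL1|MU0|ME2|BR0|rd1|wr1
(7) want 1×MEM +1rd +1wr — WAW → AL1|MU0|ME2|BR0|rd1|wr1

issued = [0, 2, 3, 4]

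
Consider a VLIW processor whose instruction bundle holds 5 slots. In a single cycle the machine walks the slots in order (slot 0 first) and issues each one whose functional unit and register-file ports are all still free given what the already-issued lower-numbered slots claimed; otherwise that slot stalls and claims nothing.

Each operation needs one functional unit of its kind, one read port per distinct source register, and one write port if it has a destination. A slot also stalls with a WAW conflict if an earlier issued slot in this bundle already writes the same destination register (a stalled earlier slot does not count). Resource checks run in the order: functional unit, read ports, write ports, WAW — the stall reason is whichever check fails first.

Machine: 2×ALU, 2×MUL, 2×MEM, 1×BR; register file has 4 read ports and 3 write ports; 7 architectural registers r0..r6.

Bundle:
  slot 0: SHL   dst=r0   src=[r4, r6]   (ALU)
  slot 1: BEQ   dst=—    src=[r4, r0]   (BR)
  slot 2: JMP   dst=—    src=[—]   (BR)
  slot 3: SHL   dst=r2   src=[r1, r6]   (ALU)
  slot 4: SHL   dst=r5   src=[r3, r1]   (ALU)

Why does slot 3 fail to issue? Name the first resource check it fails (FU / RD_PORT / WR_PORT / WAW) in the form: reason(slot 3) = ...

#0 ALU src=r4,r6 dispatched  <A:1 Mu:2 Ld:2 B:1 rd:2 wr:2>
#1 BR src=r4,r0 dispatched  <A:1 Mu:2 Ld:2 B:0 rd:0 wr:2>
#2 BR src=- held:FU  <A:1 Mu:2 Ld:2 B:0 rd:0 wr:2>
#3 ALU src=r1,r6 held:RD_PORT  <A:1 Mu:2 Ld:2 B:0 rd:0 wr:2>
#4 ALU src=r3,r1 held:RD_PORT  <A:1 Mu:2 Ld:2 B:0 rd:0 wr:2>

reason(slot 3) = RD_PORT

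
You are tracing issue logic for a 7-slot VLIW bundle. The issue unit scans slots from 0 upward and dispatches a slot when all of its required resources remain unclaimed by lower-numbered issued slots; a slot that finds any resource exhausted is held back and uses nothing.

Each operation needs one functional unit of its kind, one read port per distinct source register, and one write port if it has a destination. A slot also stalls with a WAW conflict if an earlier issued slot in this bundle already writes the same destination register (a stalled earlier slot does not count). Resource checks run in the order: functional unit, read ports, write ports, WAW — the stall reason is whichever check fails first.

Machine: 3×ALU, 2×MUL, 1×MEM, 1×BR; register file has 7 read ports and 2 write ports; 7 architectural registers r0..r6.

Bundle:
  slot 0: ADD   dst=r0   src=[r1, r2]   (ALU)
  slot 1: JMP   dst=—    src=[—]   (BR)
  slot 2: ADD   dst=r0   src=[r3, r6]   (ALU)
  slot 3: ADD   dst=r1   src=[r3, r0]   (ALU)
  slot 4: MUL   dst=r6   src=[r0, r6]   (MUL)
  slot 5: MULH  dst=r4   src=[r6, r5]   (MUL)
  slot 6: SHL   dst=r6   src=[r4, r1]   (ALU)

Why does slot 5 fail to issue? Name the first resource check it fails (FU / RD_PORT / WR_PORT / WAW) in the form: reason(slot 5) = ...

reason(slot 5) = WR_PORT

#0 ALU src=r1,r2 dispatched  <A:2 Mu:2 Ld:1 B:1 rd:5 wr:1>
#1 BR src=- dispatched  <A:2 Mu:2 Ld:1 B:0 rd:5 wr:1>
#2 ALU src=r3,r6 held:WAW  <A:2 Mu:2 Ld:1 B:0 rd:5 wr:1>
#3 ALU src=r3,r0 dispatched  <A:1 Mu:2 Ld:1 B:0 rd:3 wr:0>
#4 MUL src=r0,r6 held:WR_PORT  <A:1 Mu:2 Ld:1 B:0 rd:3 wr:0>
#5 MUL src=r6,r5 held:WR_PORT  <A:1 Mu:2 Ld:1 B:0 rd:3 wr:0>
#6 ALU src=r4,r1 held:WR_PORT  <A:1 Mu:2 Ld:1 B:0 rd:3 wr:0>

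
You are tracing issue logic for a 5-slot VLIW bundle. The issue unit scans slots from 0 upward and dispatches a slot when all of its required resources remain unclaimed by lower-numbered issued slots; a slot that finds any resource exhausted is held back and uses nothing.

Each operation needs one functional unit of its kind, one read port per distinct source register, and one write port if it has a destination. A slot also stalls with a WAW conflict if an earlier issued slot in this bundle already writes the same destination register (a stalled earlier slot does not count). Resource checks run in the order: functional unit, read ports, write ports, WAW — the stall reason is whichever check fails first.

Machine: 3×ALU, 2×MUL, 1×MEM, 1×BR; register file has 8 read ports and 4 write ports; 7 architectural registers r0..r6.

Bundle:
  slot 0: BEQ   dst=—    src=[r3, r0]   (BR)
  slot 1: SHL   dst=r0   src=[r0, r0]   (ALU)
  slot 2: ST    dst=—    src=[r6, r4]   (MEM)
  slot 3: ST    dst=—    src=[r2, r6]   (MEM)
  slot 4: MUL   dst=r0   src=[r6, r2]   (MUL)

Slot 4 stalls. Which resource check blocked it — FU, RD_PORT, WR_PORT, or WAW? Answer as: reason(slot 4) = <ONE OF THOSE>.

(0) want 1×BR +2rd +0wr — yes → AL3|MU2|ME1|BR0|rd6|wr4
(1) want 1×ALU +1rd +1wr — yes → AL2|MU2|ME1|BR0|rd5|wr3
(2) want 1×MEM +2rd +0wr — yes → AL2|MU2|ME0|BR0|rd3|wr3
(3) want 1×MEM +2rd +0wr — FU → AL2|MU2|ME0|BR0|rd3|wr3
(4) want 1×MUL +2rd +1wr — WAW → AL2|MU2|ME0|BR0|rd3|wr3

reason(slot 4) = WAW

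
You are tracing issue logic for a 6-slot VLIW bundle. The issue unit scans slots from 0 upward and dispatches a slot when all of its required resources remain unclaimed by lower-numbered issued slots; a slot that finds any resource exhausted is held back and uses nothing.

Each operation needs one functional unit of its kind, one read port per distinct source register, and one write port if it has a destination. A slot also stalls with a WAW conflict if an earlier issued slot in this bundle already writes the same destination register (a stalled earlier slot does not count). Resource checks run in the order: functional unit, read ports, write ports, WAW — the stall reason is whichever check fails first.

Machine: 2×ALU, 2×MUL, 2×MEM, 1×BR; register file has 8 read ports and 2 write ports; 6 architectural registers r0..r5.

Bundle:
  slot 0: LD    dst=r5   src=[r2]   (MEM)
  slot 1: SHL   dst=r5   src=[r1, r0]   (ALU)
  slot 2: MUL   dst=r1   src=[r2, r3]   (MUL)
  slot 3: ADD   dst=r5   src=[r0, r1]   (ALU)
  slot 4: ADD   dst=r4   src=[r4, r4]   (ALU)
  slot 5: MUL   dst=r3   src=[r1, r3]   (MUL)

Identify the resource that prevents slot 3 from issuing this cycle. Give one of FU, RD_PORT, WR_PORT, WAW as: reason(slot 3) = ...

reason(slot 3) = WR_PORT

slot 0 (MEM): ISSUE — free A2,Mu2,Ld1,B1 rp7 wp1
slot 1 (ALU): stall WAW — free A2,Mu2,Ld1,B1 rp7 wp1
slot 2 (MUL): ISSUE — free A2,Mu1,Ld1,B1 rp5 wp0
slot 3 (ALU): stall WR_PORT — free A2,Mu1,Ld1,B1 rp5 wp0
slot 4 (ALU): stall WR_PORT — free A2,Mu1,Ld1,B1 rp5 wp0
slot 5 (MUL): stall WR_PORT — free A2,Mu1,Ld1,B1 rp5 wp0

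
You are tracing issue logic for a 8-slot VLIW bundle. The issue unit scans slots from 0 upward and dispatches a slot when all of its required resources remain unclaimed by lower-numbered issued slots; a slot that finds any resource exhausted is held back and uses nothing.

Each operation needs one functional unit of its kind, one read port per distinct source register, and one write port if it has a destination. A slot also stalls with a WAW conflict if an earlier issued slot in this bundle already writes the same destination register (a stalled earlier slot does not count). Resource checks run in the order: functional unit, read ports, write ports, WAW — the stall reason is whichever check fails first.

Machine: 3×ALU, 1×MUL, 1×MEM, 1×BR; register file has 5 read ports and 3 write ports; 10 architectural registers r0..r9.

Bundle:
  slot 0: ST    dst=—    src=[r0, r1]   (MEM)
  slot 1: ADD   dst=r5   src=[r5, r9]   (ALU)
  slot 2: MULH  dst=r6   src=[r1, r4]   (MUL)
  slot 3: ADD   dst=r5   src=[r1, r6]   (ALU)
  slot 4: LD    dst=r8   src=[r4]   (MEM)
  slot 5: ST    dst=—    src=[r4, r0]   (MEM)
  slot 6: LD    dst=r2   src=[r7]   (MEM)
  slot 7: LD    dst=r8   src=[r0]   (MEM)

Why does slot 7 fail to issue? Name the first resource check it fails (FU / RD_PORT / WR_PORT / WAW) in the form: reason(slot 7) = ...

reason(slot 7) = FU

  0. MEM ⇒ go  {3A/1Mu/0Ld/1B | 3r 3w}
  1. ALU→r5 ⇒ go  {2A/1Mu/0Ld/1B | 1r 2w}
  2. MUL→r6 ⇒ no(RD_PORT)  {2A/1Mu/0Ld/1B | 1r 2w}
  3. ALU→r5 ⇒ no(RD_PORT)  {2A/1Mu/0Ld/1B | 1r 2w}
  4. MEM→r8 ⇒ no(FU)  {2A/1Mu/0Ld/1B | 1r 2w}
  5. MEM ⇒ no(FU)  {2A/1Mu/0Ld/1B | 1r 2w}
  6. MEM→r2 ⇒ no(FU)  {2A/1Mu/0Ld/1B | 1r 2w}
  7. MEM→r8 ⇒ no(FU)  {2A/1Mu/0Ld/1B | 1r 2w}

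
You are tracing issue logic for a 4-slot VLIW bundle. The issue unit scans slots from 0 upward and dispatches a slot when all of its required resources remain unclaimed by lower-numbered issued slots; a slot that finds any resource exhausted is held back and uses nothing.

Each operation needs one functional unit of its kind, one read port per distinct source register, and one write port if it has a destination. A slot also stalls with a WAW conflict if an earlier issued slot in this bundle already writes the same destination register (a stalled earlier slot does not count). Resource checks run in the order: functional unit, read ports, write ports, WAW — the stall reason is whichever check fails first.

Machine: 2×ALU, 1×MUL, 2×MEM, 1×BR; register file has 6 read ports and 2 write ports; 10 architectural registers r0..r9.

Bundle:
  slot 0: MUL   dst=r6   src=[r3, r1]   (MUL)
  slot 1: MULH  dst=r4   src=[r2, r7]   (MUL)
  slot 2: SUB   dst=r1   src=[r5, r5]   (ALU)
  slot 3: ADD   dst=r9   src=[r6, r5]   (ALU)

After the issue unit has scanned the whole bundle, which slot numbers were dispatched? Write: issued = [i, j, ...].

[0] MUL needs rd=2 wr=1: ok; after: ALU=2 MUL=0 MEM=2 BR=1, R=4, W=1
[1] MUL needs rd=2 wr=1: FU; after: ALU=2 MUL=0 MEM=2 BR=1, R=4, W=1
[2] ALU needs rd=1 wr=1: ok; after: ALU=1 MUL=0 MEM=2 BR=1, R=3, W=0
[3] ALU needs rd=2 wr=1: WR_PORT; after: ALU=1 MUL=0 MEM=2 BR=1, R=3, W=0

issued = [0, 2]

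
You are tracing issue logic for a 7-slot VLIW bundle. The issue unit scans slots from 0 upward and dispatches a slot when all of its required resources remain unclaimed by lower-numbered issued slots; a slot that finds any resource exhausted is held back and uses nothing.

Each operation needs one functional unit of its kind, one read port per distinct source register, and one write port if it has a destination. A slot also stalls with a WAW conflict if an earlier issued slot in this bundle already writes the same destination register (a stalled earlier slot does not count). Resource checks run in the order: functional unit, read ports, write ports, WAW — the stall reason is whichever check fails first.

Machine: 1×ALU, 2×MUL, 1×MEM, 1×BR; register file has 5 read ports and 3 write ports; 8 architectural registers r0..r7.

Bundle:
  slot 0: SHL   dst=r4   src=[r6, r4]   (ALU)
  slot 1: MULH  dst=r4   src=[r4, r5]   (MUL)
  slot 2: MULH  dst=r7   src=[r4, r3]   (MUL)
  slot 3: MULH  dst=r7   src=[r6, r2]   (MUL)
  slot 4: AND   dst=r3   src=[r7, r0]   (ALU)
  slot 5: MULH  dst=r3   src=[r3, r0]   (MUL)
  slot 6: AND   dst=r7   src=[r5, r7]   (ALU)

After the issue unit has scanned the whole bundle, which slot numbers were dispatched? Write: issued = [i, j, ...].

issued = [0, 2]

(0) want 1×ALU +2rd +1wr — yes → AL0|MU2|ME1|BR1|rd3|wr2
(1) want 1×MUL +2rd +1wr — WAW → AL0|MU2|ME1|BR1|rd3|wr2
(2) want 1×MUL +2rd +1wr — yes → AL0|MU1|ME1|BR1|rd1|wr1
(3) want 1×MUL +2rd +1wr — RD_PORT → AL0|MU1|ME1|BR1|rd1|wr1
(4) want 1×ALU +2rd +1wr — FU → AL0|MU1|ME1|BR1|rd1|wr1
(5) want 1×MUL +2rd +1wr — RD_PORT → AL0|MU1|ME1|BR1|rd1|wr1
(6) want 1×ALU +2rd +1wr — FU → AL0|MU1|ME1|BR1|rd1|wr1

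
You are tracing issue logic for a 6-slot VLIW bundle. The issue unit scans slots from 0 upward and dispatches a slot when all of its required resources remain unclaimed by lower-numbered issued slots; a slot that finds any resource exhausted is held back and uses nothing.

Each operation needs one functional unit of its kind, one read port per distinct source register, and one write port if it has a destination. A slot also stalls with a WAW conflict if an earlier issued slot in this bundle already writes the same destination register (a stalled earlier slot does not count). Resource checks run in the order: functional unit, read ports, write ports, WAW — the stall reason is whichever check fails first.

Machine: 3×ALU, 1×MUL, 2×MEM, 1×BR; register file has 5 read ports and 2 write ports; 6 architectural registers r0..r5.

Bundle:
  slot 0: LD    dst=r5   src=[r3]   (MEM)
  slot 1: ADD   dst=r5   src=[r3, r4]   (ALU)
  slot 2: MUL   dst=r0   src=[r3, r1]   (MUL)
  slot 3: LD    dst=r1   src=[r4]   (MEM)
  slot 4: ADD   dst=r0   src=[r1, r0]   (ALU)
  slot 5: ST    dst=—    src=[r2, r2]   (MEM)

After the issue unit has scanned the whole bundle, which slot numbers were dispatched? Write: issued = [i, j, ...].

issued = [0, 2, 5]

slot 0 (MEM): ISSUE — free A3,Mu1,Ld1,B1 rp4 wp1
slot 1 (ALU): stall WAW — free A3,Mu1,Ld1,B1 rp4 wp1
slot 2 (MUL): ISSUE — free A3,Mu0,Ld1,B1 rp2 wp0
slot 3 (MEM): stall WR_PORT — free A3,Mu0,Ld1,B1 rp2 wp0
slot 4 (ALU): stall WR_PORT — free A3,Mu0,Ld1,B1 rp2 wp0
slot 5 (MEM): ISSUE — free A3,Mu0,Ld0,B1 rp1 wp0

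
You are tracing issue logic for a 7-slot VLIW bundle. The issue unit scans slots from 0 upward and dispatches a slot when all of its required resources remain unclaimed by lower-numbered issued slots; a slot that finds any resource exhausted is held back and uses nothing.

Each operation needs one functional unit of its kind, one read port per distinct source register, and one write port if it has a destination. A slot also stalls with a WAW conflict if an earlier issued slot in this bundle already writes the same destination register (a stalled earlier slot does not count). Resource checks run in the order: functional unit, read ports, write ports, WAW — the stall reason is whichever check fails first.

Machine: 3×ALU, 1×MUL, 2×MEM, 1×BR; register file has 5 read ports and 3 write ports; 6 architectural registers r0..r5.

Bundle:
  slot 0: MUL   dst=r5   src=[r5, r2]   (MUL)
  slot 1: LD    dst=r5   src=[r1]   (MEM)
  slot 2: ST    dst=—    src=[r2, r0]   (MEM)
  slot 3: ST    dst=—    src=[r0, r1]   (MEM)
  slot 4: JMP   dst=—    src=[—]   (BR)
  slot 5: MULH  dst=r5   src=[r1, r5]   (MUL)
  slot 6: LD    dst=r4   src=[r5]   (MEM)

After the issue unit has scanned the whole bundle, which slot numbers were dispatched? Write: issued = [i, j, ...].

slot 0 (MUL): ISSUE — free A3,Mu0,Ld2,B1 rp3 wp2
slot 1 (MEM): stall WAW — free A3,Mu0,Ld2,B1 rp3 wp2
slot 2 (MEM): ISSUE — free A3,Mu0,Ld1,B1 rp1 wp2
slot 3 (MEM): stall RD_PORT — free A3,Mu0,Ld1,B1 rp1 wp2
slot 4 (BR): ISSUE — free A3,Mu0,Ld1,B0 rp1 wp2
slot 5 (MUL): stall FU — free A3,Mu0,Ld1,B0 rp1 wp2
slot 6 (MEM): ISSUE — free A3,Mu0,Ld0,B0 rp0 wp1

issued = [0, 2, 4, 6]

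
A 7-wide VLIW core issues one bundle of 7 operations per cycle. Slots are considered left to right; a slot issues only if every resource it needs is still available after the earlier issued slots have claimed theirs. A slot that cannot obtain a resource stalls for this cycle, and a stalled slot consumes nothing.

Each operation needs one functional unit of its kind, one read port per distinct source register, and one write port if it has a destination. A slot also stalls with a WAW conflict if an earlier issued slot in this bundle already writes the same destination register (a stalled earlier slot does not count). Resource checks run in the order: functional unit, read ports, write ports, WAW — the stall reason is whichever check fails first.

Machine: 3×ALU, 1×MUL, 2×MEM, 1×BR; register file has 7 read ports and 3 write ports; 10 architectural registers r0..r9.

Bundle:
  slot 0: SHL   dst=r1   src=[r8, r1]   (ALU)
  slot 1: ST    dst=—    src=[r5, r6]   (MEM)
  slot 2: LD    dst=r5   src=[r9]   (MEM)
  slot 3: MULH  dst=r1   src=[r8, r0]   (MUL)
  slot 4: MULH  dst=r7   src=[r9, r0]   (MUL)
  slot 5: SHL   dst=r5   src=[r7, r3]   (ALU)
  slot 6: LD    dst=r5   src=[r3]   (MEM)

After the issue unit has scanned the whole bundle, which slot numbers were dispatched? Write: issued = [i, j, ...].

slot 0 (ALU): ISSUE — free A2,Mu1,Ld2,B1 rp5 wp2
slot 1 (MEM): ISSUE — free A2,Mu1,Ld1,B1 rp3 wp2
slot 2 (MEM): ISSUE — free A2,Mu1,Ld0,B1 rp2 wp1
slot 3 (MUL): stall WAW — free A2,Mu1,Ld0,B1 rp2 wp1
slot 4 (MUL): ISSUE — free A2,Mu0,Ld0,B1 rp0 wp0
slot 5 (ALU): stall RD_PORT — free A2,Mu0,Ld0,B1 rp0 wp0
slot 6 (MEM): stall FU — free A2,Mu0,Ld0,B1 rp0 wp0

issued = [0, 1, 2, 4]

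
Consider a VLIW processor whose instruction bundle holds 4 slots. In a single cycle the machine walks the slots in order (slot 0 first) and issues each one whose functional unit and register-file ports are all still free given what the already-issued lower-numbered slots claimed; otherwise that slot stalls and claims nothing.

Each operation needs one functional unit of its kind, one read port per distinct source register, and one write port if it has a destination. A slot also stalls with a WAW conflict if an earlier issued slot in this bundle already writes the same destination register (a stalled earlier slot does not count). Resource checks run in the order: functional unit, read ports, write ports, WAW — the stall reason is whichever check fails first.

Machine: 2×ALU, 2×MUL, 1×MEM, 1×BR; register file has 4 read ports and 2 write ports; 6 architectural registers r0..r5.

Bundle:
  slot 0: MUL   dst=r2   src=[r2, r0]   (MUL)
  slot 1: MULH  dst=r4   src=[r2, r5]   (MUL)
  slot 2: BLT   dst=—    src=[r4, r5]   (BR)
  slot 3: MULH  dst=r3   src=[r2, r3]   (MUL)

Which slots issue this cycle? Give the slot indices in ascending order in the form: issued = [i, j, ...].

[0] MUL needs rd=2 wr=1: ok; after: ALU=2 MUL=1 MEM=1 BR=1, R=2, W=1
[1] MUL needs rd=2 wr=1: ok; after: ALU=2 MUL=0 MEM=1 BR=1, R=0, W=0
[2] BR needs rd=2 wr=0: RD_PORT; after: ALU=2 MUL=0 MEM=1 BR=1, R=0, W=0
[3] MUL needs rd=2 wr=1: FU; after: ALU=2 MUL=0 MEM=1 BR=1, R=0, W=0

issued = [0, 1]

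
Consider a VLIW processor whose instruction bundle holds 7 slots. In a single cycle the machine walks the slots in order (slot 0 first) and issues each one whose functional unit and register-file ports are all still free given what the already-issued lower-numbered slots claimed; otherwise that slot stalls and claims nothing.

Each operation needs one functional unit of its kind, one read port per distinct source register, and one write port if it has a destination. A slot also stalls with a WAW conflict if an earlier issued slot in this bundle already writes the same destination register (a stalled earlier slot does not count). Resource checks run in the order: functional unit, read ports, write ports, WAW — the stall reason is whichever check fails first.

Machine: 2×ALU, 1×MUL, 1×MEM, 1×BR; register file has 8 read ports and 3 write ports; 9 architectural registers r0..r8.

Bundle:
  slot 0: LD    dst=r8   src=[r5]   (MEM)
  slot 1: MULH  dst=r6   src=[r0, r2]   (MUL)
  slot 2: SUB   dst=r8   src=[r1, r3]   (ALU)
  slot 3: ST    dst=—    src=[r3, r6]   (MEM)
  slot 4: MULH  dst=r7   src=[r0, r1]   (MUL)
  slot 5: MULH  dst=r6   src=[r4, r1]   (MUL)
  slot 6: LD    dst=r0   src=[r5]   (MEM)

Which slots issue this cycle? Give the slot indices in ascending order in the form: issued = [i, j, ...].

  0. MEM→r8 ⇒ go  {2A/1Mu/0Ld/1B | 7r 2w}
  1. MUL→r6 ⇒ go  {2A/0Mu/0Ld/1B | 5r 1w}
  2. ALU→r8 ⇒ no(WAW)  {2A/0Mu/0Ld/1B | 5r 1w}
  3. MEM ⇒ no(FU)  {2A/0Mu/0Ld/1B | 5r 1w}
  4. MUL→r7 ⇒ no(FU)  {2A/0Mu/0Ld/1B | 5r 1w}
  5. MUL→r6 ⇒ no(FU)  {2A/0Mu/0Ld/1B | 5r 1w}
  6. MEM→r0 ⇒ no(FU)  {2A/0Mu/0Ld/1B | 5r 1w}

issued = [0, 1]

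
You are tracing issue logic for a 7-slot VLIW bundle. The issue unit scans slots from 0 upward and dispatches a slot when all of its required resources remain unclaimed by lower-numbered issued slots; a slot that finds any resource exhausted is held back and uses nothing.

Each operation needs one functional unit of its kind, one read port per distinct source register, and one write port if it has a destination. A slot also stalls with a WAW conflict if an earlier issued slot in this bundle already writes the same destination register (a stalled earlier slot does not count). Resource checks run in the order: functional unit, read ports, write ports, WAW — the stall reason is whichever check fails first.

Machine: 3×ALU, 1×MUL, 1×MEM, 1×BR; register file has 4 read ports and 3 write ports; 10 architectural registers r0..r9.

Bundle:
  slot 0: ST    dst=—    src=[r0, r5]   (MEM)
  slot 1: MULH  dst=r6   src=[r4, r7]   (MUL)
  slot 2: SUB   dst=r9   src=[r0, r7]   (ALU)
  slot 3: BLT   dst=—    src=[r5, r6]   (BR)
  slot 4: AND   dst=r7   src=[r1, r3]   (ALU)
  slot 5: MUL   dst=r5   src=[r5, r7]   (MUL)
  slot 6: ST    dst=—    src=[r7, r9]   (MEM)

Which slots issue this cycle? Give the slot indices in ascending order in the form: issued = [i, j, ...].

  0. MEM ⇒ go  {3A/1Mu/0Ld/1B | 2r 3w}
  1. MUL→r6 ⇒ go  {3A/0Mu/0Ld/1B | 0r 2w}
  2. ALU→r9 ⇒ no(RD_PORT)  {3A/0Mu/0Ld/1B | 0r 2w}
  3. BR ⇒ no(RD_PORT)  {3A/0Mu/0Ld/1B | 0r 2w}
  4. ALU→r7 ⇒ no(RD_PORT)  {3A/0Mu/0Ld/1B | 0r 2w}
  5. MUL→r5 ⇒ no(FU)  {3A/0Mu/0Ld/1B | 0r 2w}
  6. MEM ⇒ no(FU)  {3A/0Mu/0Ld/1B | 0r 2w}

issued = [0, 1]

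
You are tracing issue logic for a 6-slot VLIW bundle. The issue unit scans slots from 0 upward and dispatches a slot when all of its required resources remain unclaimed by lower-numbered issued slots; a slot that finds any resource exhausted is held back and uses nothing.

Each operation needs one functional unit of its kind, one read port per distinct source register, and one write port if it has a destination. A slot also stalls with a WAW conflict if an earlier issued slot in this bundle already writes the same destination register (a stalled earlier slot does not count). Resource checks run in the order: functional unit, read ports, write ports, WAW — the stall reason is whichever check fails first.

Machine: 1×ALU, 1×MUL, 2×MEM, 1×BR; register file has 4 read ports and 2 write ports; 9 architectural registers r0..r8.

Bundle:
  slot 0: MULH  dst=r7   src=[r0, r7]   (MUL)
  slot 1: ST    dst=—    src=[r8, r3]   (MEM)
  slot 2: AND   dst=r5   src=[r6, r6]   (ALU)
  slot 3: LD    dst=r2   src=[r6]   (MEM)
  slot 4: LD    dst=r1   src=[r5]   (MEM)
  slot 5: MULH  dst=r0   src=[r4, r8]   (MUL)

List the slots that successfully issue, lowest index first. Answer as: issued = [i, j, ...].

issued = [0, 1]

slot 0 (MUL): ISSUE — free A1,Mu0,Ld2,B1 rp2 wp1
slot 1 (MEM): ISSUE — free A1,Mu0,Ld1,B1 rp0 wp1
slot 2 (ALU): stall RD_PORT — free A1,Mu0,Ld1,B1 rp0 wp1
slot 3 (MEM): stall RD_PORT — free A1,Mu0,Ld1,B1 rp0 wp1
slot 4 (MEM): stall RD_PORT — free A1,Mu0,Ld1,B1 rp0 wp1
slot 5 (MUL): stall FU — free A1,Mu0,Ld1,B1 rp0 wp1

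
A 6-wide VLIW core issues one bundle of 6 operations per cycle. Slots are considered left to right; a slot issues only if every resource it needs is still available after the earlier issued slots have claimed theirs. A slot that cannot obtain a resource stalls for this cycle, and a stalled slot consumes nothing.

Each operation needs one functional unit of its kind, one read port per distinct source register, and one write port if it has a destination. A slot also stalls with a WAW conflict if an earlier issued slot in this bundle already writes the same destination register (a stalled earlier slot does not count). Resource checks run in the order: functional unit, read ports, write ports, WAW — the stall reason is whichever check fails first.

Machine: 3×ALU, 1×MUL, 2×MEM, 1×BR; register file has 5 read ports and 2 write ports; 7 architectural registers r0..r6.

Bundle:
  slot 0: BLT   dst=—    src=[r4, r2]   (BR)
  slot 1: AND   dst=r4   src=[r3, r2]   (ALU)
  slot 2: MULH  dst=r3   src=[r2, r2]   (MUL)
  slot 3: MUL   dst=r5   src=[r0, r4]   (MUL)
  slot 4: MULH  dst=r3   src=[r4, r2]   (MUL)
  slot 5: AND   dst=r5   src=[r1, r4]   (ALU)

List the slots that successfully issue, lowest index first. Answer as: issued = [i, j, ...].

  0. BR ⇒ go  {3A/1Mu/2Ld/0B | 3r 2w}
  1. ALU→r4 ⇒ go  {2A/1Mu/2Ld/0B | 1r 1w}
  2. MUL→r3 ⇒ go  {2A/0Mu/2Ld/0B | 0r 0w}
  3. MUL→r5 ⇒ no(FU)  {2A/0Mu/2Ld/0B | 0r 0w}
  4. MUL→r3 ⇒ no(FU)  {2A/0Mu/2Ld/0B | 0r 0w}
  5. ALU→r5 ⇒ no(RD_PORT)  {2A/0Mu/2Ld/0B | 0r 0w}

issued = [0, 1, 2]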